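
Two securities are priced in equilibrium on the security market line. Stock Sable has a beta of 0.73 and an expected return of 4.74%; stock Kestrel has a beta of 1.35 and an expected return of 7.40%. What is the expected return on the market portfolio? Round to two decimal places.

Both satisfy E(R) = R_f + β·MRP, so the slope of the SML is
MRP = (7.40% − 4.74%) / (1.35 − 0.73) = 2.66% / 0.62 = 4.2903%
R_f = E(R_Sable) − β_Sable·MRP = 4.74% − 0.73 × 4.2903% = 1.6081%
E(R_m) = R_f + MRP = 1.6081% + 4.2903% = 5.90%

5.90%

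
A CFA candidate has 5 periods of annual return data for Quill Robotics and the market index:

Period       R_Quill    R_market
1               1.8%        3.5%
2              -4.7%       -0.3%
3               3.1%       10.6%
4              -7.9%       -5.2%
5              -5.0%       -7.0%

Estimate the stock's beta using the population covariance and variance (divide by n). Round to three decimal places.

Mean R_i = (1.8 − 4.7 + 3.1 − 7.9 − 5.0) / 5 = -2.5400%
Mean R_m = (3.5 − 0.3 + 10.6 − 5.2 − 7.0) / 5 = 0.3200%
Σ(R_i − R̄_i)(R_m − R̄_m) = 120.7140  ⇒  Cov = 120.7140 / 5 = 24.1428
Σ(R_m − R̄_m)² = 200.2280  ⇒  Var(R_m) = 200.2280 / 5 = 40.0456
β = Cov / Var(R_m) = 24.1428 / 40.0456 = 0.6029

0.603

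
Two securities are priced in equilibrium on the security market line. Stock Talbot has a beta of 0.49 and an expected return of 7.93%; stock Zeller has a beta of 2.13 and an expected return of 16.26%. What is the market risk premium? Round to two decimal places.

5.08%

Both satisfy E(R) = R_f + β·MRP, so the slope of the SML is
MRP = (16.26% − 7.93%) / (2.13 − 0.49) = 8.33% / 1.64 = 5.0793%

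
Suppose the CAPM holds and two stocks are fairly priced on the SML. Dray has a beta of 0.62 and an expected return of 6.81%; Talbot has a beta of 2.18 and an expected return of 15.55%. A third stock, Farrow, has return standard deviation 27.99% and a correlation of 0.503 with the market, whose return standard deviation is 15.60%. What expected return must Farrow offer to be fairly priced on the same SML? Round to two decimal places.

MRP = (15.55% − 6.81%) / (2.18 − 0.62) = 5.6026%
R_f = 6.81% − 0.62 × 5.6026% = 3.3364%
β_Farrow = ρ·σ_i/σ_m = 0.503 × 27.99 / 15.60 = 0.9025
E(R_Farrow) = R_f + β × MRP = 3.3364% + 0.9025 × 5.6026% = 8.39%

8.39%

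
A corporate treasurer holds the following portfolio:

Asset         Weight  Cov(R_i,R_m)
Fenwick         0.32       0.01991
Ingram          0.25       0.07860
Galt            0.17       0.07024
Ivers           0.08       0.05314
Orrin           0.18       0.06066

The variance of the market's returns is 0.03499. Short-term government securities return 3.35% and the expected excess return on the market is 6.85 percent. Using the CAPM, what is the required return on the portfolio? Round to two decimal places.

β_Fenwick = 0.01991 / 0.03499 = 0.5690
β_Ingram = 0.07860 / 0.03499 = 2.2464
β_Galt = 0.07024 / 0.03499 = 2.0074
β_Ivers = 0.05314 / 0.03499 = 1.5187
β_Orrin = 0.06066 / 0.03499 = 1.7336
β_P = Σ w_i β_i = 0.32×0.5690 + 0.25×2.2464 + 0.17×2.0074 + 0.08×1.5187 + 0.18×1.7336 = 1.5185
E(R_P) = R_f + β_P × MRP = 3.35% + 1.5185 × 6.85% = 13.75%

13.75%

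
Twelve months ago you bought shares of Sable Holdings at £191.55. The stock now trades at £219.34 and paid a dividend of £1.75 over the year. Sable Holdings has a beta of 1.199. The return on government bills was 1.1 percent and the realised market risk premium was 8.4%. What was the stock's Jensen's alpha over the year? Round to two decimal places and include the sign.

Realised HPR = (P1 + D1 − P0) / P0 = (219.34 + 1.75 − 191.55) / 191.55 = 29.54 / 191.55 = 15.4216%
CAPM required = R_f + β·MRP = 1.1% + 1.199 × 8.4% = 11.1716%
α = realised − required = 15.4216% − 11.1716% = +4.25%

+4.25%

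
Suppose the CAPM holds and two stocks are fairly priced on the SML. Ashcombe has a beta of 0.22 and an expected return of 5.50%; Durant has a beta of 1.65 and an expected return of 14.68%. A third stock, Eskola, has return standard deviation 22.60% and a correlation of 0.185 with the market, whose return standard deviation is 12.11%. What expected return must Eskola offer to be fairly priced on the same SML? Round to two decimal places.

6.30%

MRP = (14.68% − 5.50%) / (1.65 − 0.22) = 6.4196%
R_f = 5.50% − 0.22 × 6.4196% = 4.0877%
β_Eskola = ρ·σ_i/σ_m = 0.185 × 22.60 / 12.11 = 0.3453
E(R_Eskola) = R_f + β × MRP = 4.0877% + 0.3453 × 6.4196% = 6.30%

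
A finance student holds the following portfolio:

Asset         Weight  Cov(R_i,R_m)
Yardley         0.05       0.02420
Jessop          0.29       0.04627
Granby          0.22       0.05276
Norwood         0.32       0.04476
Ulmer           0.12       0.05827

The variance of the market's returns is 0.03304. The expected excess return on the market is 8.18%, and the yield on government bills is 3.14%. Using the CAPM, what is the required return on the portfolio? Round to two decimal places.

β_Yardley = 0.02420 / 0.03304 = 0.7324
β_Jessop = 0.04627 / 0.03304 = 1.4004
β_Granby = 0.05276 / 0.03304 = 1.5969
β_Norwood = 0.04476 / 0.03304 = 1.3547
β_Ulmer = 0.05827 / 0.03304 = 1.7636
β_P = Σ w_i β_i = 0.05×0.7324 + 0.29×1.4004 + 0.22×1.5969 + 0.32×1.3547 + 0.12×1.7636 = 1.4392
E(R_P) = R_f + β_P × MRP = 3.14% + 1.4392 × 8.18% = 14.91%

14.91%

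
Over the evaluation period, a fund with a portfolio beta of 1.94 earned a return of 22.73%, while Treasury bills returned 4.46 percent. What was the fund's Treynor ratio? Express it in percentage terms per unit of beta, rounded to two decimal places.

Treynor = (R_P − R_f) / β_P = (22.73% − 4.46%) / 1.9400 = 18.27% / 1.9400 = 9.42%

9.42%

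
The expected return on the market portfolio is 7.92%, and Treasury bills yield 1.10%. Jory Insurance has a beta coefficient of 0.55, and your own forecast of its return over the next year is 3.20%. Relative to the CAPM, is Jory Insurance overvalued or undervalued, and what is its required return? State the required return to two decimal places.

Overvalued; required return 4.85%

MRP = 7.92% − 1.10% = 6.82%
Required return = R_f + β·MRP = 1.10% + 0.55 × 6.82% = 4.85%
Forecast 3.20% < required 4.85% → the stock plots below the SML → overvalued.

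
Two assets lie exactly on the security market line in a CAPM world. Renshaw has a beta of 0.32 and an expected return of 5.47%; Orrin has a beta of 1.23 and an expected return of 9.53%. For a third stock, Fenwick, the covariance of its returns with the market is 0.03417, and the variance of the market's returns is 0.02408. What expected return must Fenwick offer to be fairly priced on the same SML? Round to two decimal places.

10.37%

MRP = (9.53% − 5.47%) / (1.23 − 0.32) = 4.4615%
R_f = 5.47% − 0.32 × 4.4615% = 4.0423%
β_Fenwick = Cov / Var(R_m) = 0.03417 / 0.02408 = 1.4190
E(R_Fenwick) = R_f + β × MRP = 4.0423% + 1.4190 × 4.4615% = 10.37%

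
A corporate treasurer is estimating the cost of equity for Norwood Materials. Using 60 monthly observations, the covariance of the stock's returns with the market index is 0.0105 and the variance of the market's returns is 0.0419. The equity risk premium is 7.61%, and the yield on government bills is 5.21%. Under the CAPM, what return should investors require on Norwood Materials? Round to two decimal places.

β = Cov(R_i, R_m) / Var(R_m) = 0.0105 / 0.0419 = 0.2506
E(R) = R_f + β × MRP = 5.21% + 0.2506 × 7.61% = 7.12%

7.12%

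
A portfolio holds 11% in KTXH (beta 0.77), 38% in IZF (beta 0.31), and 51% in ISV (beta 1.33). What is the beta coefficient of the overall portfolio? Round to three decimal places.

0.881

β_P = Σ w_i β_i = 0.11×0.77 + 0.38×0.31 + 0.51×1.33 = 0.8808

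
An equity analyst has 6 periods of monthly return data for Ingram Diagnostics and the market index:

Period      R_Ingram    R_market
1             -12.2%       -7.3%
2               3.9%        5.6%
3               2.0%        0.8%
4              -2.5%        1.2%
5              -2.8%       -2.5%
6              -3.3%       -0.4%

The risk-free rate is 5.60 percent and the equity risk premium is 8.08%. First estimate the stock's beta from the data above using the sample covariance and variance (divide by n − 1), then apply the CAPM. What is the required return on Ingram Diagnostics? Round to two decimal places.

Mean R_i = (-12.2 + 3.9 + 2.0 − 2.5 − 2.8 − 3.3) / 6 = -2.4833%
Mean R_m = (-7.3 + 5.6 + 0.8 + 1.2 − 2.5 − 0.4) / 6 = -0.4333%
Σ(R_i − R̄_i)(R_m − R̄_m) = 111.3633  ⇒  Cov = 111.3633 / 5 = 22.2727
Σ(R_m − R̄_m)² = 92.0133  ⇒  Var(R_m) = 92.0133 / 5 = 18.4027
β = Cov / Var(R_m) = 22.2727 / 18.4027 = 1.2103
E(R) = R_f + β × MRP = 5.60% + 1.2103 × 8.08% = 15.38%

15.38%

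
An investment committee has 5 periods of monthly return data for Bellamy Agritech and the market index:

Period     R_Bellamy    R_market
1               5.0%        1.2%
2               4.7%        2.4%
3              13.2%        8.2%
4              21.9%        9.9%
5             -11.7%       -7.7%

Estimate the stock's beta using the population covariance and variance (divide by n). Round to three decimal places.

1.765

Mean R_i = (5.0 + 4.7 + 13.2 + 21.9 − 11.7) / 5 = 6.6200%
Mean R_m = (1.2 + 2.4 + 8.2 + 9.9 − 7.7) / 5 = 2.8000%
Σ(R_i − R̄_i)(R_m − R̄_m) = 339.7400  ⇒  Cov = 339.7400 / 5 = 67.9480
Σ(R_m − R̄_m)² = 192.5400  ⇒  Var(R_m) = 192.5400 / 5 = 38.5080
β = Cov / Var(R_m) = 67.9480 / 38.5080 = 1.7645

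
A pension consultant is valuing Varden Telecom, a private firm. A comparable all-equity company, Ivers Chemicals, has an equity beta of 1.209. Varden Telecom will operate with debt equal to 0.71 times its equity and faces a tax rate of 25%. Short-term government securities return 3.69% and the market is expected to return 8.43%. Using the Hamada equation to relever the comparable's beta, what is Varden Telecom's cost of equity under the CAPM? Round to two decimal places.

12.47%

β_L = β_U × [1 + (1 − t)(D/E)] = 1.209 × [1 + (1 − 0.25) × 0.71]
    = 1.209 × [1 + 0.75 × 0.71] = 1.209 × 1.5325 = 1.8528
MRP = 8.43% − 3.69% = 4.74%
E(R) = R_f + β_L × MRP = 3.69% + 1.8528 × 4.74% = 12.47%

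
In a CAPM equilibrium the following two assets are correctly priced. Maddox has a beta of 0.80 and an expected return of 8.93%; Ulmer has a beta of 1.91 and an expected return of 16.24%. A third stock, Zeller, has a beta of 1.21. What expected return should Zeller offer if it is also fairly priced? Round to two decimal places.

11.63%

MRP (SML slope) = (16.24% − 8.93%) / (1.91 − 0.80) = 7.31% / 1.11 = 6.5856%
R_f (intercept) = 8.93% − 0.80 × 6.5856% = 3.6615%
E(R_Zeller) = R_f + β × MRP = 3.6615% + 1.21 × 6.5856% = 11.63%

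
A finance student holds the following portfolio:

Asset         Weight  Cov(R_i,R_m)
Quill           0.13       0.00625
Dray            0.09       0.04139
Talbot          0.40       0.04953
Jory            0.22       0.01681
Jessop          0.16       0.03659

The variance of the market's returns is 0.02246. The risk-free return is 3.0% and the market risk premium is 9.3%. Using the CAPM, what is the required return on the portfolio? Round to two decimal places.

β_Quill = 0.00625 / 0.02246 = 0.2783
β_Dray = 0.04139 / 0.02246 = 1.8428
β_Talbot = 0.04953 / 0.02246 = 2.2053
β_Jory = 0.01681 / 0.02246 = 0.7484
β_Jessop = 0.03659 / 0.02246 = 1.6291
β_P = Σ w_i β_i = 0.13×0.2783 + 0.09×1.8428 + 0.40×2.2053 + 0.22×0.7484 + 0.16×1.6291 = 1.5095
E(R_P) = R_f + β_P × MRP = 3.0% + 1.5095 × 9.3% = 17.04%

17.04%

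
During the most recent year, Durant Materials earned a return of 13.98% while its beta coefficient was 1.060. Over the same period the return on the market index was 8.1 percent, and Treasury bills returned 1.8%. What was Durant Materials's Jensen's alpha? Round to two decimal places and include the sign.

+5.50%

Market excess return = 8.1% − 1.8% = 6.30%
CAPM benchmark = R_f + β(R_m − R_f) = 1.8% + 1.060 × 6.3% = 8.4780%
α = actual − benchmark = 13.98% − 8.4780% = +5.50%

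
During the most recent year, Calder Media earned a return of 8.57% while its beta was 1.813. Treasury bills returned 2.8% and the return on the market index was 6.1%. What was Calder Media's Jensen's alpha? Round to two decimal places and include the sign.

Market excess return = 6.1% − 2.8% = 3.30%
CAPM benchmark = R_f + β(R_m − R_f) = 2.8% + 1.813 × 3.3% = 8.7829%
α = actual − benchmark = 8.57% − 8.7829% = -0.21%

-0.21%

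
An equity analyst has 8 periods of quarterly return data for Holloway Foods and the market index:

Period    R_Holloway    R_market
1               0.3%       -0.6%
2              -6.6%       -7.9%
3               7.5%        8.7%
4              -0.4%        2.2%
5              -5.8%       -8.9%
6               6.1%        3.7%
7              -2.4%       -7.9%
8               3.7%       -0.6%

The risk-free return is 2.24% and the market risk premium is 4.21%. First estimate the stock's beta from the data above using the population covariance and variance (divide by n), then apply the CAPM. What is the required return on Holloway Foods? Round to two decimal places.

Mean R_i = (0.3 − 6.6 + 7.5 − 0.4 − 5.8 + 6.1 − 2.4 + 3.7) / 8 = 0.3000%
Mean R_m = (-0.6 − 7.9 + 8.7 + 2.2 − 8.9 + 3.7 − 7.9 − 0.6) / 8 = -1.4125%
Σ(R_i − R̄_i)(R_m − R̄_m) = 210.6500  ⇒  Cov = 210.6500 / 8 = 26.3313
Σ(R_m − R̄_m)² = 283.0088  ⇒  Var(R_m) = 283.0088 / 8 = 35.3761
β = Cov / Var(R_m) = 26.3313 / 35.3761 = 0.7443
E(R) = R_f + β × MRP = 2.24% + 0.7443 × 4.21% = 5.37%

5.37%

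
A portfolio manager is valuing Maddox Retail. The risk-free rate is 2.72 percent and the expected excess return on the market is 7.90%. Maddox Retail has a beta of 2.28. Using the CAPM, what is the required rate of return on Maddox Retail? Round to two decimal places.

20.73%

E(R) = R_f + β × MRP = 2.72% + 2.28 × 7.90% = 20.73%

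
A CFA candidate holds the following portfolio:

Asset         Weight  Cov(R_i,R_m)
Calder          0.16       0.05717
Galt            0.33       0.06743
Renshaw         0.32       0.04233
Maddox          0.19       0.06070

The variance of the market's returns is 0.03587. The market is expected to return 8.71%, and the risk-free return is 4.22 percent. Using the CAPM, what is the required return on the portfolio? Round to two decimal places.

11.29%

β_Calder = 0.05717 / 0.03587 = 1.5938
β_Galt = 0.06743 / 0.03587 = 1.8798
β_Renshaw = 0.04233 / 0.03587 = 1.1801
β_Maddox = 0.06070 / 0.03587 = 1.6922
β_P = Σ w_i β_i = 0.16×1.5938 + 0.33×1.8798 + 0.32×1.1801 + 0.19×1.6922 = 1.5745
MRP = 8.71% − 4.22% = 4.49%
E(R_P) = R_f + β_P × MRP = 4.22% + 1.5745 × 4.49% = 11.29%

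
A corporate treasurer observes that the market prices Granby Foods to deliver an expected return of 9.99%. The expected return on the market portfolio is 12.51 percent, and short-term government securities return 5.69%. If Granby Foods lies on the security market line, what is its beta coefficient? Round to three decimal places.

MRP = 12.51% − 5.69% = 6.82%
β = (E(R) − R_f) / MRP = (9.99% − 5.69%) / 6.82% = 4.30% / 6.82% = 0.630

0.630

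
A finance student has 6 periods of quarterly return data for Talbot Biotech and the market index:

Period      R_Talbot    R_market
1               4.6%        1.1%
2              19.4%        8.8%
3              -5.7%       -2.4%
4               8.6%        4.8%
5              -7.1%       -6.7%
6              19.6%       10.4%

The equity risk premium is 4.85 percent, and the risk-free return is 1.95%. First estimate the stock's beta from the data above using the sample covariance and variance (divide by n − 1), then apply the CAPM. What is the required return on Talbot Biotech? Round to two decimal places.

10.35%

Mean R_i = (4.6 + 19.4 − 5.7 + 8.6 − 7.1 + 19.6) / 6 = 6.5667%
Mean R_m = (1.1 + 8.8 − 2.4 + 4.8 − 6.7 + 10.4) / 6 = 2.6667%
Σ(R_i − R̄_i)(R_m − R̄_m) = 377.0833  ⇒  Cov = 377.0833 / 5 = 75.4167
Σ(R_m − R̄_m)² = 217.8333  ⇒  Var(R_m) = 217.8333 / 5 = 43.5667
β = Cov / Var(R_m) = 75.4167 / 43.5667 = 1.7311
E(R) = R_f + β × MRP = 1.95% + 1.7311 × 4.85% = 10.35%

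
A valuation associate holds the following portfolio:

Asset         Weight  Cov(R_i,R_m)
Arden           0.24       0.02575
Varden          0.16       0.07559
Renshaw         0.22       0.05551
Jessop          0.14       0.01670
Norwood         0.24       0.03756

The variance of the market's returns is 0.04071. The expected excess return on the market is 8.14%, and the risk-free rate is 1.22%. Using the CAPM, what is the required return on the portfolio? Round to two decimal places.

9.59%

β_Arden = 0.02575 / 0.04071 = 0.6325
β_Varden = 0.07559 / 0.04071 = 1.8568
β_Renshaw = 0.05551 / 0.04071 = 1.3635
β_Jessop = 0.01670 / 0.04071 = 0.4102
β_Norwood = 0.03756 / 0.04071 = 0.9226
β_P = Σ w_i β_i = 0.24×0.6325 + 0.16×1.8568 + 0.22×1.3635 + 0.14×0.4102 + 0.24×0.9226 = 1.0277
E(R_P) = R_f + β_P × MRP = 1.22% + 1.0277 × 8.14% = 9.59%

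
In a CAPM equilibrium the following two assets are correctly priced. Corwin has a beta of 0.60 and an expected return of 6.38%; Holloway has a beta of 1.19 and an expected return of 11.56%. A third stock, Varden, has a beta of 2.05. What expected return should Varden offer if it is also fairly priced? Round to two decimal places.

MRP (SML slope) = (11.56% − 6.38%) / (1.19 − 0.60) = 5.18% / 0.59 = 8.7797%
R_f (intercept) = 6.38% − 0.60 × 8.7797% = 1.1122%
E(R_Varden) = R_f + β × MRP = 1.1122% + 2.05 × 8.7797% = 19.11%

19.11%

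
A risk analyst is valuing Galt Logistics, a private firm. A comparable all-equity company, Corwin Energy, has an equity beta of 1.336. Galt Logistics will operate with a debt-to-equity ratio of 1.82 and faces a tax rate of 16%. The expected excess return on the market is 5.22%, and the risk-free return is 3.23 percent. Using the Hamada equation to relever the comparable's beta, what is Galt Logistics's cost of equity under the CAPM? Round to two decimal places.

20.87%

β_L = β_U × [1 + (1 − t)(D/E)] = 1.336 × [1 + (1 − 0.16) × 1.82]
    = 1.336 × [1 + 0.84 × 1.82] = 1.336 × 2.5288 = 3.3785
E(R) = R_f + β_L × MRP = 3.23% + 3.3785 × 5.22% = 20.87%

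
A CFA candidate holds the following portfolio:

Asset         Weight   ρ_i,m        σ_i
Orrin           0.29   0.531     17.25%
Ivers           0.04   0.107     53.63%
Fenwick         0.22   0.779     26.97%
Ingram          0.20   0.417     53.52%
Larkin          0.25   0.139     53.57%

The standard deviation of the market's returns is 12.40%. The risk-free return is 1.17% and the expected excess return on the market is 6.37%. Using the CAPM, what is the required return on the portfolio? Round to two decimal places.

8.28%

β_Orrin = 0.531 × 17.25% / 12.40% = 0.7387
β_Ivers = 0.107 × 53.63% / 12.40% = 0.4628
β_Fenwick = 0.779 × 26.97% / 12.40% = 1.6943
β_Ingram = 0.417 × 53.52% / 12.40% = 1.7998
β_Larkin = 0.139 × 53.57% / 12.40% = 0.6005
β_P = Σ w_i β_i = 0.29×0.7387 + 0.04×0.4628 + 0.22×1.6943 + 0.20×1.7998 + 0.25×0.6005 = 1.1156
E(R_P) = R_f + β_P × MRP = 1.17% + 1.1156 × 6.37% = 8.28%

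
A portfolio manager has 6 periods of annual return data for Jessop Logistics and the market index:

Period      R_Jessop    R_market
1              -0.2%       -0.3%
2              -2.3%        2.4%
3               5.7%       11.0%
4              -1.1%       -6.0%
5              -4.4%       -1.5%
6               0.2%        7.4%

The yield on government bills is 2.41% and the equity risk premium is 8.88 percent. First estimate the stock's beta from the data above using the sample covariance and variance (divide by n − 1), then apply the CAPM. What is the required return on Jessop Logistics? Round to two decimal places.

Mean R_i = (-0.2 − 2.3 + 5.7 − 1.1 − 4.4 + 0.2) / 6 = -0.3500%
Mean R_m = (-0.3 + 2.4 + 11.0 − 6.0 − 1.5 + 7.4) / 6 = 2.1667%
Σ(R_i − R̄_i)(R_m − R̄_m) = 76.4700  ⇒  Cov = 76.4700 / 5 = 15.2940
Σ(R_m − R̄_m)² = 191.6933  ⇒  Var(R_m) = 191.6933 / 5 = 38.3387
β = Cov / Var(R_m) = 15.2940 / 38.3387 = 0.3989
E(R) = R_f + β × MRP = 2.41% + 0.3989 × 8.88% = 5.95%

5.95%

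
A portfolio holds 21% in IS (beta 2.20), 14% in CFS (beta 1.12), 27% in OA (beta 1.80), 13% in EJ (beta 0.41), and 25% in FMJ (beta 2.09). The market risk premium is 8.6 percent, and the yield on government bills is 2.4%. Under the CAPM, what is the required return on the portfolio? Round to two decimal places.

16.85%

β_P = Σ w_i β_i = 0.21×2.20 + 0.14×1.12 + 0.27×1.80 + 0.13×0.41 + 0.25×2.09 = 1.6806
E(R_P) = R_f + β_P × MRP = 2.4% + 1.6806 × 8.6% = 16.85%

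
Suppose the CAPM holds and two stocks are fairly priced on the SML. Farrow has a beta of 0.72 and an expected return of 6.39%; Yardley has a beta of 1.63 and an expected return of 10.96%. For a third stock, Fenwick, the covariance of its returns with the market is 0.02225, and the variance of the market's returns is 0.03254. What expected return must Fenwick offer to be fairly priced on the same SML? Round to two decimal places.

MRP = (10.96% − 6.39%) / (1.63 − 0.72) = 5.0220%
R_f = 6.39% − 0.72 × 5.0220% = 2.7742%
β_Fenwick = Cov / Var(R_m) = 0.02225 / 0.03254 = 0.6838
E(R_Fenwick) = R_f + β × MRP = 2.7742% + 0.6838 × 5.0220% = 6.21%

6.21%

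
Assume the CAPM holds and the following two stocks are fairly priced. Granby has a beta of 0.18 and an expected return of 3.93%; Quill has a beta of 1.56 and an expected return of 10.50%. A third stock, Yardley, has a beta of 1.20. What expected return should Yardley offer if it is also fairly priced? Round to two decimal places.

MRP (SML slope) = (10.50% − 3.93%) / (1.56 − 0.18) = 6.57% / 1.38 = 4.7609%
R_f (intercept) = 3.93% − 0.18 × 4.7609% = 3.0730%
E(R_Yardley) = R_f + β × MRP = 3.0730% + 1.20 × 4.7609% = 8.79%

8.79%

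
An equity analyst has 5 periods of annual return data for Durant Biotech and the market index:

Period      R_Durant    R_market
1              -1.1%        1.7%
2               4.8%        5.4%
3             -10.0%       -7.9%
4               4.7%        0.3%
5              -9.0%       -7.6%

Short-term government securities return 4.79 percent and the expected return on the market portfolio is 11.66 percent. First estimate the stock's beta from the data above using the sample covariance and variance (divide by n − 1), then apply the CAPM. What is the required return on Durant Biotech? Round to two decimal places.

12.47%

Mean R_i = (-1.1 + 4.8 − 10.0 + 4.7 − 9.0) / 5 = -2.1200%
Mean R_m = (1.7 + 5.4 − 7.9 + 0.3 − 7.6) / 5 = -1.6200%
Σ(R_i − R̄_i)(R_m − R̄_m) = 155.6880  ⇒  Cov = 155.6880 / 4 = 38.9220
Σ(R_m − R̄_m)² = 139.1880  ⇒  Var(R_m) = 139.1880 / 4 = 34.7970
β = Cov / Var(R_m) = 38.9220 / 34.7970 = 1.1185
MRP = 11.66% − 4.79% = 6.87%
E(R) = R_f + β × MRP = 4.79% + 1.1185 × 6.87% = 12.47%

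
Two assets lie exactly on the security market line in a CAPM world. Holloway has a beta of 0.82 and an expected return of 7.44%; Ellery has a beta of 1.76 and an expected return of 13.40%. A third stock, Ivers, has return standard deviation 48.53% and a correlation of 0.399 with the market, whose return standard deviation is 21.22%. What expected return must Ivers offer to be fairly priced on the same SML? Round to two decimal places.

MRP = (13.40% − 7.44%) / (1.76 − 0.82) = 6.3404%
R_f = 7.44% − 0.82 × 6.3404% = 2.2409%
β_Ivers = ρ·σ_i/σ_m = 0.399 × 48.53 / 21.22 = 0.9125
E(R_Ivers) = R_f + β × MRP = 2.2409% + 0.9125 × 6.3404% = 8.03%

8.03%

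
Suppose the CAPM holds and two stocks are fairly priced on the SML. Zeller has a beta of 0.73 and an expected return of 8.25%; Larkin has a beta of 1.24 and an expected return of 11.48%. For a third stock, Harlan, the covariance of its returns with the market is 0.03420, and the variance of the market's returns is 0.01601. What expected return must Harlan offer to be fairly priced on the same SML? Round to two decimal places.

MRP = (11.48% − 8.25%) / (1.24 − 0.73) = 6.3333%
R_f = 8.25% − 0.73 × 6.3333% = 3.6267%
β_Harlan = Cov / Var(R_m) = 0.03420 / 0.01601 = 2.1362
E(R_Harlan) = R_f + β × MRP = 3.6267% + 2.1362 × 6.3333% = 17.16%

17.16%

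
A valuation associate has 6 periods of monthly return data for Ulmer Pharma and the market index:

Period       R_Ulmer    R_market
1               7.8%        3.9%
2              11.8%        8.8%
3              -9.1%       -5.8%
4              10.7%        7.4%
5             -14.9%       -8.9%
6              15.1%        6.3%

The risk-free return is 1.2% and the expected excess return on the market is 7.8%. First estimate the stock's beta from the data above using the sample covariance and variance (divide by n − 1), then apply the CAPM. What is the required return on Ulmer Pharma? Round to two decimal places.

Mean R_i = (7.8 + 11.8 − 9.1 + 10.7 − 14.9 + 15.1) / 6 = 3.5667%
Mean R_m = (3.9 + 8.8 − 5.8 + 7.4 − 8.9 + 6.3) / 6 = 1.9500%
Σ(R_i − R̄_i)(R_m − R̄_m) = 452.2300  ⇒  Cov = 452.2300 / 5 = 90.4460
Σ(R_m − R̄_m)² = 277.1350  ⇒  Var(R_m) = 277.1350 / 5 = 55.4270
β = Cov / Var(R_m) = 90.4460 / 55.4270 = 1.6318
E(R) = R_f + β × MRP = 1.2% + 1.6318 × 7.8% = 13.93%

13.93%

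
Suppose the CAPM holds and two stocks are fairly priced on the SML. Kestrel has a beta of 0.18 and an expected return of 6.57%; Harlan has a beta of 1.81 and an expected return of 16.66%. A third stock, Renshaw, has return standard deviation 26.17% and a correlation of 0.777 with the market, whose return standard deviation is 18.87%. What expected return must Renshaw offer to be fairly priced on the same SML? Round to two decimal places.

12.13%

MRP = (16.66% − 6.57%) / (1.81 − 0.18) = 6.1902%
R_f = 6.57% − 0.18 × 6.1902% = 5.4558%
β_Renshaw = ρ·σ_i/σ_m = 0.777 × 26.17 / 18.87 = 1.0776
E(R_Renshaw) = R_f + β × MRP = 5.4558% + 1.0776 × 6.1902% = 12.13%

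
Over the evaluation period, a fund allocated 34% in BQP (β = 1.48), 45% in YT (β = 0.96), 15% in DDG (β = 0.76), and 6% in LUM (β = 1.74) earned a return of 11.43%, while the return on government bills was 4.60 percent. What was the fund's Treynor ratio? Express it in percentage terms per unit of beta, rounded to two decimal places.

5.92%

β_P = 0.34×1.48 + 0.45×0.96 + 0.15×0.76 + 0.06×1.74 = 1.1536
Treynor = (R_P − R_f) / β_P = (11.43% − 4.60%) / 1.1536 = 6.83% / 1.1536 = 5.92%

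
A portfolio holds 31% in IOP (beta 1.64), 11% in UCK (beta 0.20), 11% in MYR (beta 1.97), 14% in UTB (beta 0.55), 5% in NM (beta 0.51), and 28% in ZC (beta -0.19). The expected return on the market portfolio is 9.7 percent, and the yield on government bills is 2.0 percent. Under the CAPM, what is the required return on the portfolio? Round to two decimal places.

8.13%

β_P = Σ w_i β_i = 0.31×1.64 + 0.11×0.20 + 0.11×1.97 + 0.14×0.55 + 0.05×0.51 + 0.28×-0.19 = 0.7964
MRP = 9.7% − 2.0% = 7.70%
E(R_P) = R_f + β_P × MRP = 2.0% + 0.7964 × 7.7% = 8.13%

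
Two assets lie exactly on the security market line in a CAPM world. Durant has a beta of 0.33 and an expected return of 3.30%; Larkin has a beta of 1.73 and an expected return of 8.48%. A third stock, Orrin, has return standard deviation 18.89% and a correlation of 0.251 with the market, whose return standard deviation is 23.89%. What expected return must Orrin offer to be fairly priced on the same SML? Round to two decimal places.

MRP = (8.48% − 3.30%) / (1.73 − 0.33) = 3.7000%
R_f = 3.30% − 0.33 × 3.7000% = 2.0790%
β_Orrin = ρ·σ_i/σ_m = 0.251 × 18.89 / 23.89 = 0.1985
E(R_Orrin) = R_f + β × MRP = 2.0790% + 0.1985 × 3.7000% = 2.81%

2.81%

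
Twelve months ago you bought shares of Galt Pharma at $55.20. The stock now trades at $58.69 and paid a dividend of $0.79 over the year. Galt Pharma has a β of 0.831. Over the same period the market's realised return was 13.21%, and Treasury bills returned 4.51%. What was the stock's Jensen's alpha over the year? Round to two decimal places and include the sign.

-3.99%

Realised HPR = (P1 + D1 − P0) / P0 = (58.69 + 0.79 − 55.20) / 55.20 = 4.28 / 55.20 = 7.7536%
MRP = 13.21% − 4.51% = 8.70%
CAPM required = R_f + β·MRP = 4.51% + 0.831 × 8.70% = 11.73970%
α = realised − required = 7.7536% − 11.73970% = -3.99%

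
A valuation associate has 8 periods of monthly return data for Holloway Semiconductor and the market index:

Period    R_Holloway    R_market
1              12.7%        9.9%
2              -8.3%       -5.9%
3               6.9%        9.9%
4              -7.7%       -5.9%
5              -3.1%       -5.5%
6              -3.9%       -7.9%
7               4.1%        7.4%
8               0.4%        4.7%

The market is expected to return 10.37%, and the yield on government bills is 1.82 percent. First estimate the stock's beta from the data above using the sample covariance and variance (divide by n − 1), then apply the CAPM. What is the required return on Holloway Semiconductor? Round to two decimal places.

Mean R_i = (12.7 − 8.3 + 6.9 − 7.7 − 3.1 − 3.9 + 4.1 + 0.4) / 8 = 0.1375%
Mean R_m = (9.9 − 5.9 + 9.9 − 5.9 − 5.5 − 7.9 + 7.4 + 4.7) / 8 = 0.8375%
Σ(R_i − R̄_i)(R_m − R̄_m) = 367.5988  ⇒  Cov = 367.5988 / 7 = 52.5141
Σ(R_m − R̄_m)² = 429.5388  ⇒  Var(R_m) = 429.5388 / 7 = 61.3627
β = Cov / Var(R_m) = 52.5141 / 61.3627 = 0.8558
MRP = 10.37% − 1.82% = 8.55%
E(R) = R_f + β × MRP = 1.82% + 0.8558 × 8.55% = 9.14%

9.14%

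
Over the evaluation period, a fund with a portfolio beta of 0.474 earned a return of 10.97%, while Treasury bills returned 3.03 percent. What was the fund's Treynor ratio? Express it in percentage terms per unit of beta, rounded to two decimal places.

16.75%

Treynor = (R_P − R_f) / β_P = (10.97% − 3.03%) / 0.4740 = 7.94% / 0.4740 = 16.75%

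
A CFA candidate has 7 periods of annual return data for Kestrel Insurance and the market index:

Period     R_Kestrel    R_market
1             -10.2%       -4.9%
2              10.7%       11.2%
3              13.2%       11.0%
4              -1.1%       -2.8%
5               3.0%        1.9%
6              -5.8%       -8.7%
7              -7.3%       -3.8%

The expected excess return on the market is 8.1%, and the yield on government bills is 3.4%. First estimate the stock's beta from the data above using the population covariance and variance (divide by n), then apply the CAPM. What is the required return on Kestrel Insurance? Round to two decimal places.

12.17%

Mean R_i = (-10.2 + 10.7 + 13.2 − 1.1 + 3.0 − 5.8 − 7.3) / 7 = 0.3571%
Mean R_m = (-4.9 + 11.2 + 11.0 − 2.8 + 1.9 − 8.7 − 3.8) / 7 = 0.5571%
Σ(R_i − R̄_i)(R_m − R̄_m) = 400.6071  ⇒  Cov = 400.6071 / 7 = 57.2296
Σ(R_m − R̄_m)² = 369.8571  ⇒  Var(R_m) = 369.8571 / 7 = 52.8367
β = Cov / Var(R_m) = 57.2296 / 52.8367 = 1.0831
E(R) = R_f + β × MRP = 3.4% + 1.0831 × 8.1% = 12.17%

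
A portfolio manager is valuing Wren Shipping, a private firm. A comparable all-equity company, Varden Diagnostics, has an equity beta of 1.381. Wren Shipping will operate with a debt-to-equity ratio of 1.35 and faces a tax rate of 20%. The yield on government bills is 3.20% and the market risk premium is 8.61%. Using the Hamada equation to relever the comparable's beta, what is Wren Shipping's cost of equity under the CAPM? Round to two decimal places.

β_L = β_U × [1 + (1 − t)(D/E)] = 1.381 × [1 + (1 − 0.20) × 1.35]
    = 1.381 × [1 + 0.80 × 1.35] = 1.381 × 2.0800 = 2.8725
E(R) = R_f + β_L × MRP = 3.20% + 2.8725 × 8.61% = 27.93%

27.93%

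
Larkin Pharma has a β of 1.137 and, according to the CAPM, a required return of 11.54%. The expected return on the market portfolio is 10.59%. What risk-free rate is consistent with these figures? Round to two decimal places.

E(R) = R_f + β(E(R_m) − R_f) = R_f(1 − β) + β·E(R_m)
11.54% = R_f × (1 − 1.137) + 1.137 × 10.59%
11.54% = R_f × -0.137 + 12.04083%
R_f = (11.54% − 12.04083%) / -0.137 = 3.66%

3.66%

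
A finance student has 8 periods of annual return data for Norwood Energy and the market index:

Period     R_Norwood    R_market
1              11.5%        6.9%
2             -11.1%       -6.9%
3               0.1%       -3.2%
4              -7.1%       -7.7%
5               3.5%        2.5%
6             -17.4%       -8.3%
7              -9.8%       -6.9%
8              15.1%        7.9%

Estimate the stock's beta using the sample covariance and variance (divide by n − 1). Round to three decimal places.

Mean R_i = (11.5 − 11.1 + 0.1 − 7.1 + 3.5 − 17.4 − 9.8 + 15.1) / 8 = -1.9000%
Mean R_m = (6.9 − 6.9 − 3.2 − 7.7 + 2.5 − 8.3 − 6.9 + 7.9) / 8 = -1.9625%
Σ(R_i − R̄_i)(R_m − R̄_m) = 520.5400  ⇒  Cov = 520.5400 / 7 = 74.3629
Σ(R_m − R̄_m)² = 319.0988  ⇒  Var(R_m) = 319.0988 / 7 = 45.5855
β = Cov / Var(R_m) = 74.3629 / 45.5855 = 1.6313

1.631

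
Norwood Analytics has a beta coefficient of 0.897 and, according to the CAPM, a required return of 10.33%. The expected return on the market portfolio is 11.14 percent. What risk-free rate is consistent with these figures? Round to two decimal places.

E(R) = R_f + β(E(R_m) − R_f) = R_f(1 − β) + β·E(R_m)
10.33% = R_f × (1 − 0.897) + 0.897 × 11.14%
10.33% = R_f × 0.103 + 9.99258%
R_f = (10.33% − 9.99258%) / 0.103 = 3.28%

3.28%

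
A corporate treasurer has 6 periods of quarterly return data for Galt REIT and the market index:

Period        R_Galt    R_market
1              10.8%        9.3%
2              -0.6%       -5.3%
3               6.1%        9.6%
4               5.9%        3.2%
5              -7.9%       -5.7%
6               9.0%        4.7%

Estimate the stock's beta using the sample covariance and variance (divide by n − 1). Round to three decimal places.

Mean R_i = (10.8 − 0.6 + 6.1 + 5.9 − 7.9 + 9.0) / 6 = 3.8833%
Mean R_m = (9.3 − 5.3 + 9.6 + 3.2 − 5.7 + 4.7) / 6 = 2.6333%
Σ(R_i − R̄_i)(R_m − R̄_m) = 207.0333  ⇒  Cov = 207.0333 / 5 = 41.4067
Σ(R_m − R̄_m)² = 229.9533  ⇒  Var(R_m) = 229.9533 / 5 = 45.9907
β = Cov / Var(R_m) = 41.4067 / 45.9907 = 0.9003

0.900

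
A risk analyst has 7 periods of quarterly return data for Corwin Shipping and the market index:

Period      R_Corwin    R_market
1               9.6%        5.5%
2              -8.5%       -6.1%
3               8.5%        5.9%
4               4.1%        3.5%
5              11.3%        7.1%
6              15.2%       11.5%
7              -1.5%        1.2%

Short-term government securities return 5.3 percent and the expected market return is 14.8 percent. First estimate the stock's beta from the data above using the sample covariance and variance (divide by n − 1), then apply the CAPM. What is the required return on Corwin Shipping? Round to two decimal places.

Mean R_i = (9.6 − 8.5 + 8.5 + 4.1 + 11.3 + 15.2 − 1.5) / 7 = 5.5286%
Mean R_m = (5.5 − 6.1 + 5.9 + 3.5 + 7.1 + 11.5 + 1.2) / 7 = 4.0857%
Σ(R_i − R̄_i)(R_m − R̄_m) = 264.2629  ⇒  Cov = 264.2629 / 6 = 44.0438
Σ(R_m − R̄_m)² = 181.7686  ⇒  Var(R_m) = 181.7686 / 6 = 30.2948
β = Cov / Var(R_m) = 44.0438 / 30.2948 = 1.4538
MRP = 14.8% − 5.3% = 9.50%
E(R) = R_f + β × MRP = 5.3% + 1.4538 × 9.5% = 19.11%

19.11%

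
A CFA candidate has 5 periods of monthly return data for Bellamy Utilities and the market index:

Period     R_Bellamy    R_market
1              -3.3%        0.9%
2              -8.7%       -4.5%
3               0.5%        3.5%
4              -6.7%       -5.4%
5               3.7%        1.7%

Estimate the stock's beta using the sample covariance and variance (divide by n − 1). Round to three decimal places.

Mean R_i = (-3.3 − 8.7 + 0.5 − 6.7 + 3.7) / 5 = -2.9000%
Mean R_m = (0.9 − 4.5 + 3.5 − 5.4 + 1.7) / 5 = -0.7600%
Σ(R_i − R̄_i)(R_m − R̄_m) = 69.3800  ⇒  Cov = 69.3800 / 4 = 17.3450
Σ(R_m − R̄_m)² = 62.4720  ⇒  Var(R_m) = 62.4720 / 4 = 15.6180
β = Cov / Var(R_m) = 17.3450 / 15.6180 = 1.1106

1.111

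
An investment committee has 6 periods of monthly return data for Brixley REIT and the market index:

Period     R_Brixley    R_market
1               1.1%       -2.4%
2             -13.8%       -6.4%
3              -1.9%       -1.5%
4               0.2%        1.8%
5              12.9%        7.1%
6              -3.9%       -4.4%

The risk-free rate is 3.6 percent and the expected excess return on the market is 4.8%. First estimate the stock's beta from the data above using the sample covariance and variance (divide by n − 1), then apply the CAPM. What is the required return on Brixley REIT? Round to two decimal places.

Mean R_i = (1.1 − 13.8 − 1.9 + 0.2 + 12.9 − 3.9) / 6 = -0.9000%
Mean R_m = (-2.4 − 6.4 − 1.5 + 1.8 + 7.1 − 4.4) / 6 = -0.9667%
Σ(R_i − R̄_i)(R_m − R̄_m) = 192.4200  ⇒  Cov = 192.4200 / 5 = 38.4840
Σ(R_m − R̄_m)² = 116.3733  ⇒  Var(R_m) = 116.3733 / 5 = 23.2747
β = Cov / Var(R_m) = 38.4840 / 23.2747 = 1.6535
E(R) = R_f + β × MRP = 3.6% + 1.6535 × 4.8% = 11.54%

11.54%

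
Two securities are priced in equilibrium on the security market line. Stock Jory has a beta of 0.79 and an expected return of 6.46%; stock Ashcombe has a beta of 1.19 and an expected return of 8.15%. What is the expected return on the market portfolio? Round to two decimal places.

7.35%

Both satisfy E(R) = R_f + β·MRP, so the slope of the SML is
MRP = (8.15% − 6.46%) / (1.19 − 0.79) = 1.69% / 0.40 = 4.2250%
R_f = E(R_Jory) − β_Jory·MRP = 6.46% − 0.79 × 4.2250% = 3.1223%
E(R_m) = R_f + MRP = 3.1223% + 4.2250% = 7.35%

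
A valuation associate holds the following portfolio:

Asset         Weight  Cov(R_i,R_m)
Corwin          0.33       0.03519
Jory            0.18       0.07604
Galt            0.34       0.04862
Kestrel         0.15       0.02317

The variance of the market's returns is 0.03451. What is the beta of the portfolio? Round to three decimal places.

1.313

β_Corwin = 0.03519 / 0.03451 = 1.0197
β_Jory = 0.07604 / 0.03451 = 2.2034
β_Galt = 0.04862 / 0.03451 = 1.4089
β_Kestrel = 0.02317 / 0.03451 = 0.6714
β_P = Σ w_i β_i = 0.33×1.0197 + 0.18×2.2034 + 0.34×1.4089 + 0.15×0.6714 = 1.3128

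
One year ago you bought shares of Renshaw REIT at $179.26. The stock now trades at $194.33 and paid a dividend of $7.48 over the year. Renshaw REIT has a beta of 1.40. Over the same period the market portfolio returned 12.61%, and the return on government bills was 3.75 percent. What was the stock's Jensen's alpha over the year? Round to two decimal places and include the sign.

Realised HPR = (P1 + D1 − P0) / P0 = (194.33 + 7.48 − 179.26) / 179.26 = 22.55 / 179.26 = 12.5795%
MRP = 12.61% − 3.75% = 8.86%
CAPM required = R_f + β·MRP = 3.75% + 1.40 × 8.86% = 16.1540%
α = realised − required = 12.5795% − 16.1540% = -3.57%

-3.57%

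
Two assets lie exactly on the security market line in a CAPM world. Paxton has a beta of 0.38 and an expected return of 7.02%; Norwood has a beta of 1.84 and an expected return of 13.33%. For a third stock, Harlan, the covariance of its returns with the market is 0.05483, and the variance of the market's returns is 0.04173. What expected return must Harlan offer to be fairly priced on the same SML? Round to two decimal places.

MRP = (13.33% − 7.02%) / (1.84 − 0.38) = 4.3219%
R_f = 7.02% − 0.38 × 4.3219% = 5.3777%
β_Harlan = Cov / Var(R_m) = 0.05483 / 0.04173 = 1.3139
E(R_Harlan) = R_f + β × MRP = 5.3777% + 1.3139 × 4.3219% = 11.06%

11.06%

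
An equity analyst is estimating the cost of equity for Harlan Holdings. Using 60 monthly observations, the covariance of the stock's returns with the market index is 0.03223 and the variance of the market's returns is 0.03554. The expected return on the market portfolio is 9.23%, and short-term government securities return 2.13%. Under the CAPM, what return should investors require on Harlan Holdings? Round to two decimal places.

8.57%

β = Cov(R_i, R_m) / Var(R_m) = 0.03223 / 0.03554 = 0.9069
MRP = 9.23% − 2.13% = 7.10%
E(R) = R_f + β × MRP = 2.13% + 0.9069 × 7.10% = 8.57%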